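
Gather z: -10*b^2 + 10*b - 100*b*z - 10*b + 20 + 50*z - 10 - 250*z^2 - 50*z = -10*b^2 - 100*b*z - 250*z^2 + 10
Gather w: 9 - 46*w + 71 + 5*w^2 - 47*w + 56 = 5*w^2 - 93*w + 136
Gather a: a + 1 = a + 1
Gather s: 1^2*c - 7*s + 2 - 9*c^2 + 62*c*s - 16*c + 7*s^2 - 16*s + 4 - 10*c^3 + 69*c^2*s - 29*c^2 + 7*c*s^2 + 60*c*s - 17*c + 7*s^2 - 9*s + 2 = -10*c^3 - 38*c^2 - 32*c + s^2*(7*c + 14) + s*(69*c^2 + 122*c - 32) + 8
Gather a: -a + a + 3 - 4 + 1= 0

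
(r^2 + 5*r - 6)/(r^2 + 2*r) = (r^2 + 5*r - 6)/(r*(r + 2))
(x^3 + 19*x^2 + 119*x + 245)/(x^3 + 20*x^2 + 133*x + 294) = (x + 5)/(x + 6)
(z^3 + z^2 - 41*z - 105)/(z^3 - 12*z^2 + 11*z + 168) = (z + 5)/(z - 8)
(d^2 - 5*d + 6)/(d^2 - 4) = (d - 3)/(d + 2)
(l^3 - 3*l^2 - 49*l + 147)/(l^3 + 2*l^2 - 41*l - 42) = (l^2 - 10*l + 21)/(l^2 - 5*l - 6)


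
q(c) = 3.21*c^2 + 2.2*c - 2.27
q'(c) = 6.42*c + 2.2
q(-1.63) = 2.67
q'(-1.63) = -8.26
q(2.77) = 28.45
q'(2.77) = 19.98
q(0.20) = -1.70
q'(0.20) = 3.48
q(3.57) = 46.50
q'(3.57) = 25.12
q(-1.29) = 0.23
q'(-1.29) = -6.08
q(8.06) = 224.00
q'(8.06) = 53.95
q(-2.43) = 11.34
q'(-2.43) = -13.40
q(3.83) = 53.24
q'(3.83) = 26.79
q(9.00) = 277.54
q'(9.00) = 59.98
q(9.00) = 277.54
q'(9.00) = 59.98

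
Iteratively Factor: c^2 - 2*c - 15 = (c + 3)*(c - 5)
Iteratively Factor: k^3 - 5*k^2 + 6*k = (k - 3)*(k^2 - 2*k) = (k - 3)*(k - 2)*(k)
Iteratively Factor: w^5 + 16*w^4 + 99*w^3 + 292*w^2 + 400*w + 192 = (w + 1)*(w^4 + 15*w^3 + 84*w^2 + 208*w + 192) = (w + 1)*(w + 3)*(w^3 + 12*w^2 + 48*w + 64) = (w + 1)*(w + 3)*(w + 4)*(w^2 + 8*w + 16) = (w + 1)*(w + 3)*(w + 4)^2*(w + 4)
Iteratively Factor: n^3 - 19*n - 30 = (n + 3)*(n^2 - 3*n - 10) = (n + 2)*(n + 3)*(n - 5)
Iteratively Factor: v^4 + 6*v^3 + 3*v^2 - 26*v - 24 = (v + 1)*(v^3 + 5*v^2 - 2*v - 24) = (v - 2)*(v + 1)*(v^2 + 7*v + 12) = (v - 2)*(v + 1)*(v + 4)*(v + 3)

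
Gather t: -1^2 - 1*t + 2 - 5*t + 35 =36 - 6*t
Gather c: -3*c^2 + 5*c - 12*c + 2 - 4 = -3*c^2 - 7*c - 2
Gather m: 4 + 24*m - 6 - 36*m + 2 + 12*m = 0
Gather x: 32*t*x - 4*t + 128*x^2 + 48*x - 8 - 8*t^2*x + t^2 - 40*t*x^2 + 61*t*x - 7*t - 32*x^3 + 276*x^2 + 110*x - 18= t^2 - 11*t - 32*x^3 + x^2*(404 - 40*t) + x*(-8*t^2 + 93*t + 158) - 26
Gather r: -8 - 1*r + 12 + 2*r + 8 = r + 12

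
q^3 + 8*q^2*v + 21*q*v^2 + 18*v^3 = (q + 2*v)*(q + 3*v)^2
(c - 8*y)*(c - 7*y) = c^2 - 15*c*y + 56*y^2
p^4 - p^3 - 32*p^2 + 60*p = p*(p - 5)*(p - 2)*(p + 6)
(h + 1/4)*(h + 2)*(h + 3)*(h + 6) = h^4 + 45*h^3/4 + 155*h^2/4 + 45*h + 9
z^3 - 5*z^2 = z^2*(z - 5)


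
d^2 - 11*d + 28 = (d - 7)*(d - 4)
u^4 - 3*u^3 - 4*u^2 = u^2*(u - 4)*(u + 1)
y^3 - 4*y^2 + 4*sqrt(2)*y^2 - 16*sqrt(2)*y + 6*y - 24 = (y - 4)*(y + sqrt(2))*(y + 3*sqrt(2))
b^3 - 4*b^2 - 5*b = b*(b - 5)*(b + 1)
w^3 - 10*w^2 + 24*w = w*(w - 6)*(w - 4)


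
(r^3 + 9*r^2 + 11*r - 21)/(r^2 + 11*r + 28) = (r^2 + 2*r - 3)/(r + 4)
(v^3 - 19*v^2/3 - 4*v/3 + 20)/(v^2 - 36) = (3*v^2 - v - 10)/(3*(v + 6))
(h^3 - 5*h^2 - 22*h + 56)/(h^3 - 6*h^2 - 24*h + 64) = (h - 7)/(h - 8)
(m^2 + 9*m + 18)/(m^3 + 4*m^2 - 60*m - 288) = (m + 3)/(m^2 - 2*m - 48)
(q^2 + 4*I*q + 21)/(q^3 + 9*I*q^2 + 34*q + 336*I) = (q - 3*I)/(q^2 + 2*I*q + 48)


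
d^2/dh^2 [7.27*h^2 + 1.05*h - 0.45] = 14.5400000000000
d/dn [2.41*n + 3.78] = 2.41000000000000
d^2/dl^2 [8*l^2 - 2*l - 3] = 16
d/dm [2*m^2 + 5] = 4*m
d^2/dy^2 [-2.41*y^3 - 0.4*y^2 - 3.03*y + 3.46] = -14.46*y - 0.8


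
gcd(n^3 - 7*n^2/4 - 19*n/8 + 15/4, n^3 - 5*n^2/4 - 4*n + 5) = n^2 - 13*n/4 + 5/2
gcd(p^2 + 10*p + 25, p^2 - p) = 1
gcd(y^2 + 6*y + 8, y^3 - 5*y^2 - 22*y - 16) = y + 2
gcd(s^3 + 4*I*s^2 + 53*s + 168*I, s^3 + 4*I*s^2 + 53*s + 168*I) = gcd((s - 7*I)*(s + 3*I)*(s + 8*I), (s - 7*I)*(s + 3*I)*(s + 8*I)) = s^3 + 4*I*s^2 + 53*s + 168*I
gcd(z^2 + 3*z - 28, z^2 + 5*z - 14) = z + 7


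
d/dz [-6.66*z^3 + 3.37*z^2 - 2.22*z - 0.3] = -19.98*z^2 + 6.74*z - 2.22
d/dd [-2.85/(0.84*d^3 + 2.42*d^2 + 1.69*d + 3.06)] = (7.182*d^2 + 13.794*d + 4.8165)/(0.84*d^3 + 2.42*d^2 + 1.69*d + 3.06)^2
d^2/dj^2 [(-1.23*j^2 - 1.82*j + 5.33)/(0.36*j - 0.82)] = -1.347096/(0.046656*j^3 - 0.318816*j^2 + 0.726192*j - 0.551368)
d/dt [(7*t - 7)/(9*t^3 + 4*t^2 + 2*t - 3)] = 7*(-18*t^3 + 23*t^2 + 8*t - 1)/(81*t^6 + 72*t^5 + 52*t^4 - 38*t^3 - 20*t^2 - 12*t + 9)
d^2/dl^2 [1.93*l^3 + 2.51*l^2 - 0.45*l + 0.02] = 11.58*l + 5.02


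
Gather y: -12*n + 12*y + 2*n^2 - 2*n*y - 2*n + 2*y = 2*n^2 - 14*n + y*(14 - 2*n)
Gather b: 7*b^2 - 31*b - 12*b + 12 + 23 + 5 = 7*b^2 - 43*b + 40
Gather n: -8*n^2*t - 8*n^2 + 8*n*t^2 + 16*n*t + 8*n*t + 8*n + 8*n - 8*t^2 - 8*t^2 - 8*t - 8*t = n^2*(-8*t - 8) + n*(8*t^2 + 24*t + 16) - 16*t^2 - 16*t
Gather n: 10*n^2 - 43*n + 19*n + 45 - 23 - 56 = 10*n^2 - 24*n - 34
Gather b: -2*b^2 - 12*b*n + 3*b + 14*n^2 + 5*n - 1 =-2*b^2 + b*(3 - 12*n) + 14*n^2 + 5*n - 1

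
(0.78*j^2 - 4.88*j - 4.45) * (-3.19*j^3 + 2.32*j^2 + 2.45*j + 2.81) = -2.4882*j^5 + 17.3768*j^4 + 4.7849*j^3 - 20.0882*j^2 - 24.6153*j - 12.5045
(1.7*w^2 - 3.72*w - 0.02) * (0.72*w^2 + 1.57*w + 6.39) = 1.224*w^4 - 0.00939999999999985*w^3 + 5.0082*w^2 - 23.8022*w - 0.1278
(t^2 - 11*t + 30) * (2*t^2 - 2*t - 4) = 2*t^4 - 24*t^3 + 78*t^2 - 16*t - 120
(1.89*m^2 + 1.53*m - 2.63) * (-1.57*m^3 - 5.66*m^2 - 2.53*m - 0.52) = -2.9673*m^5 - 13.0995*m^4 - 9.3124*m^3 + 10.0321*m^2 + 5.8583*m + 1.3676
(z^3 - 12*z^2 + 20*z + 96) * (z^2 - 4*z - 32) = z^5 - 16*z^4 + 36*z^3 + 400*z^2 - 1024*z - 3072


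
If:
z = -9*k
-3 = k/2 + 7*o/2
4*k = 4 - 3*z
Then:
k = -4/23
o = -134/161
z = 36/23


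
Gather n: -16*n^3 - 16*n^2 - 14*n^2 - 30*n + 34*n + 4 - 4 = -16*n^3 - 30*n^2 + 4*n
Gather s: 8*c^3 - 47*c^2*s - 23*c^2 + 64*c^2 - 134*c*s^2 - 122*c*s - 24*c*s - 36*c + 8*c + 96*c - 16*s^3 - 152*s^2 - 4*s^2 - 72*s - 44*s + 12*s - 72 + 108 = 8*c^3 + 41*c^2 + 68*c - 16*s^3 + s^2*(-134*c - 156) + s*(-47*c^2 - 146*c - 104) + 36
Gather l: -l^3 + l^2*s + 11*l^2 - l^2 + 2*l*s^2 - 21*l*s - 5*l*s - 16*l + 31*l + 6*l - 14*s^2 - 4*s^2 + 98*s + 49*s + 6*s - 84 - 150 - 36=-l^3 + l^2*(s + 10) + l*(2*s^2 - 26*s + 21) - 18*s^2 + 153*s - 270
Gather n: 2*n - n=n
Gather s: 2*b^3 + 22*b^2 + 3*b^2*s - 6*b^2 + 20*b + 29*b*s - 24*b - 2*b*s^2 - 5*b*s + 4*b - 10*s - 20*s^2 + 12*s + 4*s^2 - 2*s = 2*b^3 + 16*b^2 + s^2*(-2*b - 16) + s*(3*b^2 + 24*b)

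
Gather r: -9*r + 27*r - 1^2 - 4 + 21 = 18*r + 16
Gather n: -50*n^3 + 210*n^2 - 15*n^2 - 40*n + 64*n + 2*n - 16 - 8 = -50*n^3 + 195*n^2 + 26*n - 24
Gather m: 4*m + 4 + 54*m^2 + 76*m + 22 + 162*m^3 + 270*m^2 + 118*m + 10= 162*m^3 + 324*m^2 + 198*m + 36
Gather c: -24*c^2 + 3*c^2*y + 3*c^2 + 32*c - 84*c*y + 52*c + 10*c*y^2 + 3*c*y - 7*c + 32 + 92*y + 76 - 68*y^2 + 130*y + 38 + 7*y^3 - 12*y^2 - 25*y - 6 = c^2*(3*y - 21) + c*(10*y^2 - 81*y + 77) + 7*y^3 - 80*y^2 + 197*y + 140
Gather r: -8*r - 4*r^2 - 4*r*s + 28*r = -4*r^2 + r*(20 - 4*s)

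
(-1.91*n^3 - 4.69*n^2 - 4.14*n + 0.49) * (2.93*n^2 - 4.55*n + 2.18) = -5.5963*n^5 - 5.0512*n^4 + 5.0455*n^3 + 10.0485*n^2 - 11.2547*n + 1.0682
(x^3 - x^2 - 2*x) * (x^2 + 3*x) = x^5 + 2*x^4 - 5*x^3 - 6*x^2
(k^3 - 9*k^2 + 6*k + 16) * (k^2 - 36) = k^5 - 9*k^4 - 30*k^3 + 340*k^2 - 216*k - 576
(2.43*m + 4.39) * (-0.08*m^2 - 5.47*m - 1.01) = -0.1944*m^3 - 13.6433*m^2 - 26.4676*m - 4.4339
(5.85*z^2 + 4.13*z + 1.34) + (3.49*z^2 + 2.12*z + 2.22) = 9.34*z^2 + 6.25*z + 3.56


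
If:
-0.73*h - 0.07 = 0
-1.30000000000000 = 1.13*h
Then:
No Solution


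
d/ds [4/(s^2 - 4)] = -8*s/(s^2 - 4)^2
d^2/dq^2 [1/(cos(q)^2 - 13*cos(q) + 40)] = (-4*sin(q)^4 + 11*sin(q)^2 - 2275*cos(q)/4 + 39*cos(3*q)/4 + 251)/((cos(q) - 8)^3*(cos(q) - 5)^3)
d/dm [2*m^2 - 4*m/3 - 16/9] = 4*m - 4/3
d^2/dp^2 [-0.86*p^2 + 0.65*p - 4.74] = -1.72000000000000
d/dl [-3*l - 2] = -3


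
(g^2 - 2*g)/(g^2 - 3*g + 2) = g/(g - 1)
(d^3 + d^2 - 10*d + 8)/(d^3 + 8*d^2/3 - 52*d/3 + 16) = 3*(d^2 + 3*d - 4)/(3*d^2 + 14*d - 24)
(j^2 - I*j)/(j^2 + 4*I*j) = (j - I)/(j + 4*I)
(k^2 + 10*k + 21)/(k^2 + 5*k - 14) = (k + 3)/(k - 2)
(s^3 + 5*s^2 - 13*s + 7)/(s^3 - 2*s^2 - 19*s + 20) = (s^2 + 6*s - 7)/(s^2 - s - 20)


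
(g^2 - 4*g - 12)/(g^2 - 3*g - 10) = (g - 6)/(g - 5)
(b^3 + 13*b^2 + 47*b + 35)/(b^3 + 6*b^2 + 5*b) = (b + 7)/b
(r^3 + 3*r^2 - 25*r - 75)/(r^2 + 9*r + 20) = (r^2 - 2*r - 15)/(r + 4)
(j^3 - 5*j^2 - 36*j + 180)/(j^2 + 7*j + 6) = (j^2 - 11*j + 30)/(j + 1)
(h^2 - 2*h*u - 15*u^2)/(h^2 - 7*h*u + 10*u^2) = (-h - 3*u)/(-h + 2*u)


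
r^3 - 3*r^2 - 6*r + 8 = (r - 4)*(r - 1)*(r + 2)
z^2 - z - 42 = (z - 7)*(z + 6)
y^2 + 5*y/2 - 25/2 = (y - 5/2)*(y + 5)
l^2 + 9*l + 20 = (l + 4)*(l + 5)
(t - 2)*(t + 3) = t^2 + t - 6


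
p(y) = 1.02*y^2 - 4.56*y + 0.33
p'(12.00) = 19.92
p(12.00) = 92.49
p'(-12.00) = -29.04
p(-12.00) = 201.93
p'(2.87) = 1.29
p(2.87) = -4.36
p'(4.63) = 4.89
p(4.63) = 1.08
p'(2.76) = 1.07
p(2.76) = -4.49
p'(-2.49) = -9.64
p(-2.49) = 18.01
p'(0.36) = -3.83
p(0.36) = -1.18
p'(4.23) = 4.07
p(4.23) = -0.71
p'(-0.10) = -4.76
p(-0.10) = 0.80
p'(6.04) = 7.76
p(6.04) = 10.00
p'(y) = 2.04*y - 4.56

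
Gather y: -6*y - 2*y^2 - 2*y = -2*y^2 - 8*y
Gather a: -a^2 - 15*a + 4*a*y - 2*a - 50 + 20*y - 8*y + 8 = -a^2 + a*(4*y - 17) + 12*y - 42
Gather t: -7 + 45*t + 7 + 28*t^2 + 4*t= 28*t^2 + 49*t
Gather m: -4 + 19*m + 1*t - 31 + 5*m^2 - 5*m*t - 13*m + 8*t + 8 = 5*m^2 + m*(6 - 5*t) + 9*t - 27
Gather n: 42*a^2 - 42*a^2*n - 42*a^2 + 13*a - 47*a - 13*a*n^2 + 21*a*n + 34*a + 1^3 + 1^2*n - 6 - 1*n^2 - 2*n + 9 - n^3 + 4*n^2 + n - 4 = -n^3 + n^2*(3 - 13*a) + n*(-42*a^2 + 21*a)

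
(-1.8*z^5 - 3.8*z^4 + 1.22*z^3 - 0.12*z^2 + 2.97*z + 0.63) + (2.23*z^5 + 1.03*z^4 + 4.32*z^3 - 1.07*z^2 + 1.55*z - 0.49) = 0.43*z^5 - 2.77*z^4 + 5.54*z^3 - 1.19*z^2 + 4.52*z + 0.14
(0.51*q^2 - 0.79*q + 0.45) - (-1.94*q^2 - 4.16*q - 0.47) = 2.45*q^2 + 3.37*q + 0.92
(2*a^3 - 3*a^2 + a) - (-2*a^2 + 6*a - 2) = 2*a^3 - a^2 - 5*a + 2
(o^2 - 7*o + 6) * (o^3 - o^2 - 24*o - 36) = o^5 - 8*o^4 - 11*o^3 + 126*o^2 + 108*o - 216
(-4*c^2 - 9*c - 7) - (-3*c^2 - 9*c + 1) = -c^2 - 8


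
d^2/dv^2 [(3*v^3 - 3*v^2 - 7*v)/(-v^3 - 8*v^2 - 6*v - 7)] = 2*(27*v^6 + 75*v^5 + 240*v^4 + 175*v^3 - 1176*v^2 - 1617*v - 147)/(v^9 + 24*v^8 + 210*v^7 + 821*v^6 + 1596*v^5 + 2460*v^4 + 2379*v^3 + 1932*v^2 + 882*v + 343)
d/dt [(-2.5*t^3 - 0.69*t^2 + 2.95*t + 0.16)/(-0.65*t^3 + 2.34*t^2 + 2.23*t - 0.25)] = (-6.2985*t^4 - 7.315*t^3 - 6.2547*t^2 - 0.4038*t - 1.0943)/(0.4225*t^6 - 3.042*t^5 + 2.5766*t^4 + 10.7614*t^3 + 3.8029*t^2 - 1.115*t + 0.0625)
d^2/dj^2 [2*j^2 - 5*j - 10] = 4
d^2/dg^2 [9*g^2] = 18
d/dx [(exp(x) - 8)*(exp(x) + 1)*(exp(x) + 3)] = (3*exp(2*x) - 8*exp(x) - 29)*exp(x)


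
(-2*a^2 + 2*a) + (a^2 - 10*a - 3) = -a^2 - 8*a - 3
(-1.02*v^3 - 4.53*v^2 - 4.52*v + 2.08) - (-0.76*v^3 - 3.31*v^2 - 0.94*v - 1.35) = -0.26*v^3 - 1.22*v^2 - 3.58*v + 3.43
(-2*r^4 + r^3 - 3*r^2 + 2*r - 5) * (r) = -2*r^5 + r^4 - 3*r^3 + 2*r^2 - 5*r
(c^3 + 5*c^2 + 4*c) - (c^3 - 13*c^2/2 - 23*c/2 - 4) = 23*c^2/2 + 31*c/2 + 4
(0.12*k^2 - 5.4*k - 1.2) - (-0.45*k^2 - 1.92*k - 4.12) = 0.57*k^2 - 3.48*k + 2.92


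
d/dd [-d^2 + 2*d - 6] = 2 - 2*d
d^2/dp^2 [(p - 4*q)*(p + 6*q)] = 2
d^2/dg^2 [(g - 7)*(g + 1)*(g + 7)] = 6*g + 2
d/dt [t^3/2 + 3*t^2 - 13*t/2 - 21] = 3*t^2/2 + 6*t - 13/2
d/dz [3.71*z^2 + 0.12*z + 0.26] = 7.42*z + 0.12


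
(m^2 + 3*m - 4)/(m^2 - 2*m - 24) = (m - 1)/(m - 6)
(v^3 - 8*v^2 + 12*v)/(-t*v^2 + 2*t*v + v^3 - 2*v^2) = (6 - v)/(t - v)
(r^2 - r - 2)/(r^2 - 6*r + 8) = (r + 1)/(r - 4)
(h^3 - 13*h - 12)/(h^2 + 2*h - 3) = (h^2 - 3*h - 4)/(h - 1)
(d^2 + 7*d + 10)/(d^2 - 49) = (d^2 + 7*d + 10)/(d^2 - 49)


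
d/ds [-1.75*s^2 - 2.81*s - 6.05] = -3.5*s - 2.81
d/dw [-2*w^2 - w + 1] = -4*w - 1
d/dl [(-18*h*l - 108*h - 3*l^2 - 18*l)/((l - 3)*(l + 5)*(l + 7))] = 3*(12*h*l^3 + 162*h*l^2 + 648*h*l + 594*h + l^4 + 12*l^3 + 55*l^2 + 210*l + 630)/(l^6 + 18*l^5 + 79*l^4 - 228*l^3 - 1889*l^2 + 210*l + 11025)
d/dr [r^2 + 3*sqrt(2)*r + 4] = 2*r + 3*sqrt(2)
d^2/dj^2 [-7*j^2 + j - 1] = -14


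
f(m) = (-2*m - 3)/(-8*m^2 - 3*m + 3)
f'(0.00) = -1.67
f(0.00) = -1.00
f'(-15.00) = 0.00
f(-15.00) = -0.02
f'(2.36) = -0.09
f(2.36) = 0.16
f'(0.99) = -1.28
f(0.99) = 0.64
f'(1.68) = -0.23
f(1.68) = 0.26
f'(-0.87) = 73.91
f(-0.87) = 2.83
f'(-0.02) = -1.50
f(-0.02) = -0.97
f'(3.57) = -0.03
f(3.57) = 0.09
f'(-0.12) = -0.90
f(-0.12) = -0.85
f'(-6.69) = -0.00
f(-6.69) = -0.03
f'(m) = (-2*m - 3)*(16*m + 3)/(-8*m^2 - 3*m + 3)^2 - 2/(-8*m^2 - 3*m + 3)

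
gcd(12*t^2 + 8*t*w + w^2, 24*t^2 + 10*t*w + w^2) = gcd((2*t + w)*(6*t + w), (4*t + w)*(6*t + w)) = 6*t + w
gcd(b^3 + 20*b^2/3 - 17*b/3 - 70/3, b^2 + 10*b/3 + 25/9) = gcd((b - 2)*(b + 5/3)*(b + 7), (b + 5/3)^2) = b + 5/3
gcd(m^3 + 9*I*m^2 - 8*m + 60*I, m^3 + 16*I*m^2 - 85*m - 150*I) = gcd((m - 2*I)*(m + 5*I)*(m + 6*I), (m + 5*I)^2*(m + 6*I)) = m^2 + 11*I*m - 30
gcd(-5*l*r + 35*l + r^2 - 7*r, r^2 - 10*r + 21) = r - 7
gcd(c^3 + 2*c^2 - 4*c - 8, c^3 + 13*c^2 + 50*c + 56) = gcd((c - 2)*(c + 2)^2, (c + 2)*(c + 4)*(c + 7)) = c + 2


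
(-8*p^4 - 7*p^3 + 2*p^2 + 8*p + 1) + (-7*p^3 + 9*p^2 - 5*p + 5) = -8*p^4 - 14*p^3 + 11*p^2 + 3*p + 6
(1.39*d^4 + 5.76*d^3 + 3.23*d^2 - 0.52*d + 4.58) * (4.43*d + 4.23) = 6.1577*d^5 + 31.3965*d^4 + 38.6737*d^3 + 11.3593*d^2 + 18.0898*d + 19.3734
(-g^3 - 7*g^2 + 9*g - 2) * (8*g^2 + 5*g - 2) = -8*g^5 - 61*g^4 + 39*g^3 + 43*g^2 - 28*g + 4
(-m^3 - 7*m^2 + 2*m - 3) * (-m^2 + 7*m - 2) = m^5 - 49*m^3 + 31*m^2 - 25*m + 6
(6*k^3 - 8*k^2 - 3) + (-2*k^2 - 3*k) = 6*k^3 - 10*k^2 - 3*k - 3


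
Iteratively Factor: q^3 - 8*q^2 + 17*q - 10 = (q - 1)*(q^2 - 7*q + 10) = (q - 2)*(q - 1)*(q - 5)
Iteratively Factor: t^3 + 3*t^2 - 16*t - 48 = (t + 3)*(t^2 - 16) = (t + 3)*(t + 4)*(t - 4)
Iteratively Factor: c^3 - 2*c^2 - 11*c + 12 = (c - 1)*(c^2 - c - 12) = (c - 4)*(c - 1)*(c + 3)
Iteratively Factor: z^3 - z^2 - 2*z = (z)*(z^2 - z - 2) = z*(z + 1)*(z - 2)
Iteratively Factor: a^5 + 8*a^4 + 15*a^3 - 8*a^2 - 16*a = (a + 1)*(a^4 + 7*a^3 + 8*a^2 - 16*a) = (a + 1)*(a + 4)*(a^3 + 3*a^2 - 4*a) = (a + 1)*(a + 4)^2*(a^2 - a) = (a - 1)*(a + 1)*(a + 4)^2*(a)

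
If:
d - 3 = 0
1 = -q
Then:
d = 3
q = -1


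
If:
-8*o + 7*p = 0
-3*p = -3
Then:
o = 7/8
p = 1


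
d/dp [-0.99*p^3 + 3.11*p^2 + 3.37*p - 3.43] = -2.97*p^2 + 6.22*p + 3.37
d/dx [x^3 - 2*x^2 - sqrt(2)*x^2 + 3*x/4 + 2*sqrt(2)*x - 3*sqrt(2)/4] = 3*x^2 - 4*x - 2*sqrt(2)*x + 3/4 + 2*sqrt(2)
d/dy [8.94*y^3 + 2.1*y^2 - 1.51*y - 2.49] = 26.82*y^2 + 4.2*y - 1.51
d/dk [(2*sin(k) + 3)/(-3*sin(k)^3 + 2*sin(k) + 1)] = (12*sin(k)^3 + 27*sin(k)^2 - 4)*cos(k)/(-3*sin(k)^3 + 2*sin(k) + 1)^2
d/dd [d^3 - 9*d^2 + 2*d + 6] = 3*d^2 - 18*d + 2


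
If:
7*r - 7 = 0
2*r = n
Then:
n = 2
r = 1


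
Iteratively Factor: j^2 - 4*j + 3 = (j - 1)*(j - 3)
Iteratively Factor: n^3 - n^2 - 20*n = (n - 5)*(n^2 + 4*n) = (n - 5)*(n + 4)*(n)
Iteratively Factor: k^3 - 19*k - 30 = (k + 3)*(k^2 - 3*k - 10) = (k - 5)*(k + 3)*(k + 2)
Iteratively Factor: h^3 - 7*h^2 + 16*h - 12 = (h - 3)*(h^2 - 4*h + 4) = (h - 3)*(h - 2)*(h - 2)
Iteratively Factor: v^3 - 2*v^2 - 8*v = (v + 2)*(v^2 - 4*v) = (v - 4)*(v + 2)*(v)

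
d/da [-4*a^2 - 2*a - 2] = -8*a - 2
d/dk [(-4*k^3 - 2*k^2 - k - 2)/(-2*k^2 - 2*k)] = (4*k^4 + 8*k^3 + k^2 - 4*k - 2)/(2*k^2*(k^2 + 2*k + 1))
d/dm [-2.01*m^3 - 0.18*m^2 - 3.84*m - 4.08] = -6.03*m^2 - 0.36*m - 3.84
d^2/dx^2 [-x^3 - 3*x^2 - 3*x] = -6*x - 6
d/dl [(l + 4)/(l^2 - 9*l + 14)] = (l^2 - 9*l - (l + 4)*(2*l - 9) + 14)/(l^2 - 9*l + 14)^2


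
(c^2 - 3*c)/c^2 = (c - 3)/c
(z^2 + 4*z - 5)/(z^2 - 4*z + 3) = (z + 5)/(z - 3)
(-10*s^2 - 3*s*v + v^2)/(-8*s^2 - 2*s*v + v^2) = (5*s - v)/(4*s - v)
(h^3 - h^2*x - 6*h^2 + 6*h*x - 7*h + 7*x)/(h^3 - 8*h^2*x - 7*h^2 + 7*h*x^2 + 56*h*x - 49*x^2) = (-h - 1)/(-h + 7*x)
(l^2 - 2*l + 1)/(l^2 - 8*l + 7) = (l - 1)/(l - 7)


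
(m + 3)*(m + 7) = m^2 + 10*m + 21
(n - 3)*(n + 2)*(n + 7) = n^3 + 6*n^2 - 13*n - 42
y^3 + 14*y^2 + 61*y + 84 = (y + 3)*(y + 4)*(y + 7)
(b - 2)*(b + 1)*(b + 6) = b^3 + 5*b^2 - 8*b - 12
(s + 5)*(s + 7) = s^2 + 12*s + 35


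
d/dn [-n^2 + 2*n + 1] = 2 - 2*n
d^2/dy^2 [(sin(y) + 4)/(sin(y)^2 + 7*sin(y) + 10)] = (-sin(y)^5 - 9*sin(y)^4 - 22*sin(y)^3 + 58*sin(y)^2 + 288*sin(y) + 172)/(sin(y)^2 + 7*sin(y) + 10)^3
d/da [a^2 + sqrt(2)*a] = 2*a + sqrt(2)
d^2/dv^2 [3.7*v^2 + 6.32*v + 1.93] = 7.40000000000000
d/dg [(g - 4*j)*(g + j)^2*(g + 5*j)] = 4*g^3 + 9*g^2*j - 34*g*j^2 - 39*j^3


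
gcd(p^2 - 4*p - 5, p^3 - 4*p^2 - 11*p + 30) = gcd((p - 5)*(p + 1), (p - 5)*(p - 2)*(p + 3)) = p - 5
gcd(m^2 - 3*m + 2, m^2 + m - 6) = m - 2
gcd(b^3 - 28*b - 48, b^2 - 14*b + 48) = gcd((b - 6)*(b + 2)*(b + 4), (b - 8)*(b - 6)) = b - 6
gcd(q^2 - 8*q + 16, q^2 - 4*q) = q - 4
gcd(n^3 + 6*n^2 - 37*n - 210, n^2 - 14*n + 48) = n - 6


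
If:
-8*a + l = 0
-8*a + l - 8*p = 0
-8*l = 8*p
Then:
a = 0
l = 0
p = 0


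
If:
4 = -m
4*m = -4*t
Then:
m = -4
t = 4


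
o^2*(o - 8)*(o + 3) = o^4 - 5*o^3 - 24*o^2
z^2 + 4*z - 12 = (z - 2)*(z + 6)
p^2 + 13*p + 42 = (p + 6)*(p + 7)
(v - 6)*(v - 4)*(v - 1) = v^3 - 11*v^2 + 34*v - 24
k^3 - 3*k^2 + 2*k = k*(k - 2)*(k - 1)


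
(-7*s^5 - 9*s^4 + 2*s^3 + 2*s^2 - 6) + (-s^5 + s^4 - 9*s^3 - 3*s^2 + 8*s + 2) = -8*s^5 - 8*s^4 - 7*s^3 - s^2 + 8*s - 4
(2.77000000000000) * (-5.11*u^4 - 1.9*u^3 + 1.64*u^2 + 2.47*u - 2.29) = -14.1547*u^4 - 5.263*u^3 + 4.5428*u^2 + 6.8419*u - 6.3433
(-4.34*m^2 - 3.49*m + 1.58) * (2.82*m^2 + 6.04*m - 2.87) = -12.2388*m^4 - 36.0554*m^3 - 4.1682*m^2 + 19.5595*m - 4.5346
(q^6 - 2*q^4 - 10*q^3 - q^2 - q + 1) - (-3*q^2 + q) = q^6 - 2*q^4 - 10*q^3 + 2*q^2 - 2*q + 1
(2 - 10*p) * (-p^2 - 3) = 10*p^3 - 2*p^2 + 30*p - 6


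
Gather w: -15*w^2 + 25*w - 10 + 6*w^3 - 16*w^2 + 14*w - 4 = 6*w^3 - 31*w^2 + 39*w - 14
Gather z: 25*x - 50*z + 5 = 25*x - 50*z + 5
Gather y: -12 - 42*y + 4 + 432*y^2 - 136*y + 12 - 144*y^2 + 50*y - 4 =288*y^2 - 128*y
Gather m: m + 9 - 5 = m + 4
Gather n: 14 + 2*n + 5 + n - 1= 3*n + 18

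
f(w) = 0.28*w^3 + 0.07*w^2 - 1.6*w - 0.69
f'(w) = 0.84*w^2 + 0.14*w - 1.6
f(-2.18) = 0.23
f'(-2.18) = 2.09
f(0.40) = -1.30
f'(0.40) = -1.41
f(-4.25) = -14.12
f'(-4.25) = 12.98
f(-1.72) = 0.84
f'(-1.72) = 0.64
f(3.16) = 3.79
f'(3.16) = 7.23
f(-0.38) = -0.09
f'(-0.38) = -1.53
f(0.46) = -1.38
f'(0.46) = -1.36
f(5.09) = 29.90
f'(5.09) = 20.88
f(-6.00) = -49.05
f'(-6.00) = 27.80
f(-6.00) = -49.05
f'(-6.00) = 27.80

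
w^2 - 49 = (w - 7)*(w + 7)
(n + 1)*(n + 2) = n^2 + 3*n + 2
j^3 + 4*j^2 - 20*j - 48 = (j - 4)*(j + 2)*(j + 6)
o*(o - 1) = o^2 - o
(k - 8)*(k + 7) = k^2 - k - 56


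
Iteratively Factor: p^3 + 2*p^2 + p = (p + 1)*(p^2 + p) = p*(p + 1)*(p + 1)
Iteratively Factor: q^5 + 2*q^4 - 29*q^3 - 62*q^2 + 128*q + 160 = (q - 5)*(q^4 + 7*q^3 + 6*q^2 - 32*q - 32) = (q - 5)*(q - 2)*(q^3 + 9*q^2 + 24*q + 16) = (q - 5)*(q - 2)*(q + 1)*(q^2 + 8*q + 16) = (q - 5)*(q - 2)*(q + 1)*(q + 4)*(q + 4)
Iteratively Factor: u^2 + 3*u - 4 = (u + 4)*(u - 1)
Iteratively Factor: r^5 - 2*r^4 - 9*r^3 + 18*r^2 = (r)*(r^4 - 2*r^3 - 9*r^2 + 18*r) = r*(r - 2)*(r^3 - 9*r) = r*(r - 3)*(r - 2)*(r^2 + 3*r) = r^2*(r - 3)*(r - 2)*(r + 3)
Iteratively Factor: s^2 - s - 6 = (s + 2)*(s - 3)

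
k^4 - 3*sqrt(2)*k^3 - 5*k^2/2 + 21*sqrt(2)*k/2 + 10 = (k - 5*sqrt(2)/2)*(k - 2*sqrt(2))*(k + sqrt(2)/2)*(k + sqrt(2))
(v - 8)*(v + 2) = v^2 - 6*v - 16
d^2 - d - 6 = (d - 3)*(d + 2)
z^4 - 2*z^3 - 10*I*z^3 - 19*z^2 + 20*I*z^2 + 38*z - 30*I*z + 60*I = (z - 2)*(z - 6*I)*(z - 5*I)*(z + I)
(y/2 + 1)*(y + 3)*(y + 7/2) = y^3/2 + 17*y^2/4 + 47*y/4 + 21/2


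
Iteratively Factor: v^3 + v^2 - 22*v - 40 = (v + 2)*(v^2 - v - 20) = (v + 2)*(v + 4)*(v - 5)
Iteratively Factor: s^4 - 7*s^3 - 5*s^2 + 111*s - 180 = (s + 4)*(s^3 - 11*s^2 + 39*s - 45) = (s - 5)*(s + 4)*(s^2 - 6*s + 9) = (s - 5)*(s - 3)*(s + 4)*(s - 3)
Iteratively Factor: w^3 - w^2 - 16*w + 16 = (w + 4)*(w^2 - 5*w + 4) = (w - 4)*(w + 4)*(w - 1)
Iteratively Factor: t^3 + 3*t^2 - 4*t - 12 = (t + 3)*(t^2 - 4) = (t + 2)*(t + 3)*(t - 2)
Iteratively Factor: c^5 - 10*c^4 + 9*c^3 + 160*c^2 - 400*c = (c)*(c^4 - 10*c^3 + 9*c^2 + 160*c - 400) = c*(c - 5)*(c^3 - 5*c^2 - 16*c + 80) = c*(c - 5)*(c + 4)*(c^2 - 9*c + 20) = c*(c - 5)^2*(c + 4)*(c - 4)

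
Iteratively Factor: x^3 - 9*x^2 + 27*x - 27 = (x - 3)*(x^2 - 6*x + 9) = (x - 3)^2*(x - 3)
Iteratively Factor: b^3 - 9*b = (b - 3)*(b^2 + 3*b) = b*(b - 3)*(b + 3)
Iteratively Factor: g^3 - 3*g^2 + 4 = (g - 2)*(g^2 - g - 2) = (g - 2)*(g + 1)*(g - 2)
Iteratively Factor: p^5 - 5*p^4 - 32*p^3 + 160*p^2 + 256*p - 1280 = (p - 4)*(p^4 - p^3 - 36*p^2 + 16*p + 320) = (p - 4)*(p + 4)*(p^3 - 5*p^2 - 16*p + 80) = (p - 4)*(p + 4)^2*(p^2 - 9*p + 20) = (p - 5)*(p - 4)*(p + 4)^2*(p - 4)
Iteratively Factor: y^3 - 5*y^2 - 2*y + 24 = (y + 2)*(y^2 - 7*y + 12) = (y - 3)*(y + 2)*(y - 4)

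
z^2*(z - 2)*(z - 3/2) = z^4 - 7*z^3/2 + 3*z^2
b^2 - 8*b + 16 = (b - 4)^2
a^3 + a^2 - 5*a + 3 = (a - 1)^2*(a + 3)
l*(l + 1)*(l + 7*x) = l^3 + 7*l^2*x + l^2 + 7*l*x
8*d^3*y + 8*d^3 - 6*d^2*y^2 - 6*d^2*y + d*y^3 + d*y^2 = (-4*d + y)*(-2*d + y)*(d*y + d)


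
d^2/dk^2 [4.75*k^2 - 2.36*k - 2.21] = 9.50000000000000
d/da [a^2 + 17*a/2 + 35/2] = 2*a + 17/2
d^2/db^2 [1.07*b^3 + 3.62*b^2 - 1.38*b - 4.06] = 6.42*b + 7.24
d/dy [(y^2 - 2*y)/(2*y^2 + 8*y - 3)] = 6*(2*y^2 - y + 1)/(4*y^4 + 32*y^3 + 52*y^2 - 48*y + 9)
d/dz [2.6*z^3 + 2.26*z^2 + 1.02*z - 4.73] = 7.8*z^2 + 4.52*z + 1.02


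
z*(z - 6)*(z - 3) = z^3 - 9*z^2 + 18*z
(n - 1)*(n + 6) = n^2 + 5*n - 6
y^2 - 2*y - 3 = (y - 3)*(y + 1)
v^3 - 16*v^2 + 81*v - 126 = (v - 7)*(v - 6)*(v - 3)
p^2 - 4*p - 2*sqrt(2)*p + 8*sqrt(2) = (p - 4)*(p - 2*sqrt(2))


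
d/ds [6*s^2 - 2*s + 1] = 12*s - 2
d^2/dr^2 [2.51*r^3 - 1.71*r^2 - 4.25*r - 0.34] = 15.06*r - 3.42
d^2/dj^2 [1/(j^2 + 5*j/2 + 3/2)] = 4*(-4*j^2 - 10*j + (4*j + 5)^2 - 6)/(2*j^2 + 5*j + 3)^3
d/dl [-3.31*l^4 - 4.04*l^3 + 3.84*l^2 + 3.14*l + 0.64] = -13.24*l^3 - 12.12*l^2 + 7.68*l + 3.14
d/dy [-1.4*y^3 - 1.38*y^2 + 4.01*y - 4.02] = -4.2*y^2 - 2.76*y + 4.01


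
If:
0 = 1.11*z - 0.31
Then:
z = 0.28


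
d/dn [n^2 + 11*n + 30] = 2*n + 11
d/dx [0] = 0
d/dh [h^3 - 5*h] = 3*h^2 - 5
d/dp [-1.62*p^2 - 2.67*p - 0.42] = -3.24*p - 2.67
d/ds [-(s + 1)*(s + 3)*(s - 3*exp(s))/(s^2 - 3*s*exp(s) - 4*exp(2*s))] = (-(s + 1)*(s + 3)*(s - 3*exp(s))*(3*s*exp(s) - 2*s + 8*exp(2*s) + 3*exp(s)) + (-s^2 + 3*s*exp(s) + 4*exp(2*s))*(-(s + 1)*(s + 3)*(3*exp(s) - 1) + (s + 1)*(s - 3*exp(s)) + (s + 3)*(s - 3*exp(s))))/(-s^2 + 3*s*exp(s) + 4*exp(2*s))^2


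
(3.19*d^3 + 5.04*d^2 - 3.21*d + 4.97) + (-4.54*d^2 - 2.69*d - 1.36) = 3.19*d^3 + 0.5*d^2 - 5.9*d + 3.61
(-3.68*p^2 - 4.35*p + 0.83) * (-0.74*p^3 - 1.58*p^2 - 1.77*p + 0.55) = 2.7232*p^5 + 9.0334*p^4 + 12.7724*p^3 + 4.3641*p^2 - 3.8616*p + 0.4565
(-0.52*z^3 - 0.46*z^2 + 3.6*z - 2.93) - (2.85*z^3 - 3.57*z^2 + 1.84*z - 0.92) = -3.37*z^3 + 3.11*z^2 + 1.76*z - 2.01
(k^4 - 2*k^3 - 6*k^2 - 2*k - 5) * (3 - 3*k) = -3*k^5 + 9*k^4 + 12*k^3 - 12*k^2 + 9*k - 15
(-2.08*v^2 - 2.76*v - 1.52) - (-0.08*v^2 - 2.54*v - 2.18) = -2.0*v^2 - 0.22*v + 0.66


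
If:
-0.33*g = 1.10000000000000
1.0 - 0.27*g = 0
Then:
No Solution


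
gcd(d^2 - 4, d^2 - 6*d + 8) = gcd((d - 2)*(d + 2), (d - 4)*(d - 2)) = d - 2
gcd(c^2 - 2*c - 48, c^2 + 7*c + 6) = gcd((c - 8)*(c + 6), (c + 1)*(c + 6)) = c + 6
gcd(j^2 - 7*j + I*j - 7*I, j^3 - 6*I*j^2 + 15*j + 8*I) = j + I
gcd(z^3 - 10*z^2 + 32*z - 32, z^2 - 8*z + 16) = z^2 - 8*z + 16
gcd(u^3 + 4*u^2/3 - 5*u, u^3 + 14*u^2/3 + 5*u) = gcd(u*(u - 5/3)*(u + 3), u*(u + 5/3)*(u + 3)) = u^2 + 3*u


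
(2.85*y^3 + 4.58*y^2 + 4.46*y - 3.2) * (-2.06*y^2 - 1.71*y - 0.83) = -5.871*y^5 - 14.3083*y^4 - 19.3849*y^3 - 4.836*y^2 + 1.7702*y + 2.656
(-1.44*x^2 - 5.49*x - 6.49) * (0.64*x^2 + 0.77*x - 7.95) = -0.9216*x^4 - 4.6224*x^3 + 3.0671*x^2 + 38.6482*x + 51.5955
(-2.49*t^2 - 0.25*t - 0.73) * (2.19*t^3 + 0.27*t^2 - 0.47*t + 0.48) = -5.4531*t^5 - 1.2198*t^4 - 0.4959*t^3 - 1.2748*t^2 + 0.2231*t - 0.3504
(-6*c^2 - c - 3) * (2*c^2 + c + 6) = -12*c^4 - 8*c^3 - 43*c^2 - 9*c - 18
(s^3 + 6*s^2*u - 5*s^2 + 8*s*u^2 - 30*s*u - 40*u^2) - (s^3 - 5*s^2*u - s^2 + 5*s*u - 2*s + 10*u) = 11*s^2*u - 4*s^2 + 8*s*u^2 - 35*s*u + 2*s - 40*u^2 - 10*u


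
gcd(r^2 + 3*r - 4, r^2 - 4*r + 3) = r - 1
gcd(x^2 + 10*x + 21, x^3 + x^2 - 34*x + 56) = x + 7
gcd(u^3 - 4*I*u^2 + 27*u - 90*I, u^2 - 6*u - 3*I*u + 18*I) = u - 3*I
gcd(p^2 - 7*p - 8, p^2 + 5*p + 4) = p + 1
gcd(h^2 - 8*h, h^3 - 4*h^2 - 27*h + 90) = 1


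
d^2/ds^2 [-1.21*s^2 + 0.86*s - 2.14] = -2.42000000000000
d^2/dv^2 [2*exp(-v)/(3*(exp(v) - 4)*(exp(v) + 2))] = 2*(9*exp(4*v) - 22*exp(3*v) + 48*exp(v) + 64)*exp(-v)/(3*(exp(6*v) - 6*exp(5*v) - 12*exp(4*v) + 88*exp(3*v) + 96*exp(2*v) - 384*exp(v) - 512))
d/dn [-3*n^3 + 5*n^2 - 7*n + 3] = -9*n^2 + 10*n - 7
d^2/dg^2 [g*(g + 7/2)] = 2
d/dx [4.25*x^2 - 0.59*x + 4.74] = 8.5*x - 0.59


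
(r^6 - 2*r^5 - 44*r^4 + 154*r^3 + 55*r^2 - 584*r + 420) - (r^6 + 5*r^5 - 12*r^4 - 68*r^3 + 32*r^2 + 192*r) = -7*r^5 - 32*r^4 + 222*r^3 + 23*r^2 - 776*r + 420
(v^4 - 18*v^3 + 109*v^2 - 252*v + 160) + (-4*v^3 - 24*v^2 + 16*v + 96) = v^4 - 22*v^3 + 85*v^2 - 236*v + 256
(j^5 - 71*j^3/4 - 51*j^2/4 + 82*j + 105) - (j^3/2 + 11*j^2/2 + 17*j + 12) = j^5 - 73*j^3/4 - 73*j^2/4 + 65*j + 93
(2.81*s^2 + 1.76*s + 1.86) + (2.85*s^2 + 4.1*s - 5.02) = 5.66*s^2 + 5.86*s - 3.16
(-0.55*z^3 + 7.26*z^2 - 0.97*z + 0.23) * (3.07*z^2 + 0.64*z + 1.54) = -1.6885*z^5 + 21.9362*z^4 + 0.8215*z^3 + 11.2657*z^2 - 1.3466*z + 0.3542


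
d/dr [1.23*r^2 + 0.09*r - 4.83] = 2.46*r + 0.09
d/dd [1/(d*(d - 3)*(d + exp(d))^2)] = (-2*d*(d - 3)*(exp(d) + 1) - d*(d + exp(d)) - (d - 3)*(d + exp(d)))/(d^2*(d - 3)^2*(d + exp(d))^3)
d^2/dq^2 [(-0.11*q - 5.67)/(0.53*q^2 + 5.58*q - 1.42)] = (-(0.11*q + 5.67)*(1.06*q + 5.58)*(2.12*q + 11.16) + (0.3498*q + 7.2378)*(0.53*q^2 + 5.58*q - 1.42))/(0.53*q^2 + 5.58*q - 1.42)^3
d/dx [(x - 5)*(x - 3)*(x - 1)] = 3*x^2 - 18*x + 23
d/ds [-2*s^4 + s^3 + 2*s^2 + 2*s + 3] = -8*s^3 + 3*s^2 + 4*s + 2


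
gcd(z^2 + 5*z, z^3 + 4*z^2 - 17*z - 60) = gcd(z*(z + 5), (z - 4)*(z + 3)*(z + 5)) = z + 5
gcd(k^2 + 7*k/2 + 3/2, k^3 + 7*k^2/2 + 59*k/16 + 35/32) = k + 1/2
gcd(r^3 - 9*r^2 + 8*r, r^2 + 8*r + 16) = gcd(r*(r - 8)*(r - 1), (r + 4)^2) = 1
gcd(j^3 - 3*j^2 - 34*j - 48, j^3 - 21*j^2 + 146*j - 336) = j - 8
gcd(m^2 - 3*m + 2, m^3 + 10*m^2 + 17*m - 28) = m - 1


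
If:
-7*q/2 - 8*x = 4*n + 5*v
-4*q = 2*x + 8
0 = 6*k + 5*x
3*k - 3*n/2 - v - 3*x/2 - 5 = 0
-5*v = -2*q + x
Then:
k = 370/107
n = 766/107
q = 8/107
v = 92/107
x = -444/107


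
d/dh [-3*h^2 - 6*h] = -6*h - 6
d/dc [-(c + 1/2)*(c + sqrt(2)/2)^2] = (2*c + sqrt(2))*(-6*c - 2 - sqrt(2))/4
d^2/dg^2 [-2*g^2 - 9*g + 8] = -4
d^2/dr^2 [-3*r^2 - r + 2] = -6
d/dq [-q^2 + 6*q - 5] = 6 - 2*q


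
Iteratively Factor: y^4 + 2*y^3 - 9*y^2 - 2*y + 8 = (y - 2)*(y^3 + 4*y^2 - y - 4) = (y - 2)*(y - 1)*(y^2 + 5*y + 4) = (y - 2)*(y - 1)*(y + 4)*(y + 1)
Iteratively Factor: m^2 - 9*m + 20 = (m - 4)*(m - 5)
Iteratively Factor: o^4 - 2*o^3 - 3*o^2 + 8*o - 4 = (o - 1)*(o^3 - o^2 - 4*o + 4) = (o - 1)*(o + 2)*(o^2 - 3*o + 2) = (o - 1)^2*(o + 2)*(o - 2)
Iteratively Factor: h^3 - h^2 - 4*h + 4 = (h - 2)*(h^2 + h - 2) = (h - 2)*(h + 2)*(h - 1)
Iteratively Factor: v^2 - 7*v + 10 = (v - 2)*(v - 5)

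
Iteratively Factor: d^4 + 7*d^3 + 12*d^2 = (d)*(d^3 + 7*d^2 + 12*d) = d^2*(d^2 + 7*d + 12) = d^2*(d + 4)*(d + 3)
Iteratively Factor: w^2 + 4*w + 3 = (w + 3)*(w + 1)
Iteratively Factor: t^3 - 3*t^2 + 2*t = (t - 2)*(t^2 - t) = t*(t - 2)*(t - 1)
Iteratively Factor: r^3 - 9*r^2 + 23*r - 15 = (r - 5)*(r^2 - 4*r + 3) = (r - 5)*(r - 1)*(r - 3)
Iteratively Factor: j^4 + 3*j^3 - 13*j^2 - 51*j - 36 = (j + 3)*(j^3 - 13*j - 12) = (j + 1)*(j + 3)*(j^2 - j - 12) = (j + 1)*(j + 3)^2*(j - 4)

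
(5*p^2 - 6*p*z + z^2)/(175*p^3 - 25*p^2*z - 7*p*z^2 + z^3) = (-p + z)/(-35*p^2 - 2*p*z + z^2)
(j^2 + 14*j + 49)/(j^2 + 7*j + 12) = (j^2 + 14*j + 49)/(j^2 + 7*j + 12)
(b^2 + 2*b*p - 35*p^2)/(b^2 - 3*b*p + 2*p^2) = (b^2 + 2*b*p - 35*p^2)/(b^2 - 3*b*p + 2*p^2)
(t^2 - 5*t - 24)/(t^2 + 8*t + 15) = (t - 8)/(t + 5)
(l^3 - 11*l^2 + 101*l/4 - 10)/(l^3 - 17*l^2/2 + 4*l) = (l - 5/2)/l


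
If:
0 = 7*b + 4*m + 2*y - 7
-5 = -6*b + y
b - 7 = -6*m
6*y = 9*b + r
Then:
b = 37/55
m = 58/55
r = -651/55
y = -53/55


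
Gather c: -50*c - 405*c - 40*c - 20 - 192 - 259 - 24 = -495*c - 495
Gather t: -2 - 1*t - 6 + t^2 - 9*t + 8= t^2 - 10*t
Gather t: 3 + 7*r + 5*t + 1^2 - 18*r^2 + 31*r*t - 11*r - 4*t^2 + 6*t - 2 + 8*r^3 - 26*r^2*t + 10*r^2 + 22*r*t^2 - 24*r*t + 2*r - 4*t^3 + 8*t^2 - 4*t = 8*r^3 - 8*r^2 - 2*r - 4*t^3 + t^2*(22*r + 4) + t*(-26*r^2 + 7*r + 7) + 2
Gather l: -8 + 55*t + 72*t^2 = 72*t^2 + 55*t - 8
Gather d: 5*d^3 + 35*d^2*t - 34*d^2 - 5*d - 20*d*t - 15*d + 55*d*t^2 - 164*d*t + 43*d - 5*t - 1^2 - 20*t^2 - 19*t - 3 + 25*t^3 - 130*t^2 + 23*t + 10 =5*d^3 + d^2*(35*t - 34) + d*(55*t^2 - 184*t + 23) + 25*t^3 - 150*t^2 - t + 6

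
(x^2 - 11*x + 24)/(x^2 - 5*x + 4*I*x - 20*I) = (x^2 - 11*x + 24)/(x^2 + x*(-5 + 4*I) - 20*I)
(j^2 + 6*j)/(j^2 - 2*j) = (j + 6)/(j - 2)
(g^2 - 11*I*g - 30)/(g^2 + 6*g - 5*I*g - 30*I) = (g - 6*I)/(g + 6)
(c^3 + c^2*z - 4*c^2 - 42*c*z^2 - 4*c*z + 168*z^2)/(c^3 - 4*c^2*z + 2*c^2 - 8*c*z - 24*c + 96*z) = (-c^2 - c*z + 42*z^2)/(-c^2 + 4*c*z - 6*c + 24*z)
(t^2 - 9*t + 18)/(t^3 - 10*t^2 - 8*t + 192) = (t - 3)/(t^2 - 4*t - 32)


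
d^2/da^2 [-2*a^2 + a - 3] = -4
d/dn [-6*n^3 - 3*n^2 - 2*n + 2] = -18*n^2 - 6*n - 2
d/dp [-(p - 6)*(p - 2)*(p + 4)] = -3*p^2 + 8*p + 20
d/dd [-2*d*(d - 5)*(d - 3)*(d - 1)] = -8*d^3 + 54*d^2 - 92*d + 30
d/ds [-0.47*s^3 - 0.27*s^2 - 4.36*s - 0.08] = -1.41*s^2 - 0.54*s - 4.36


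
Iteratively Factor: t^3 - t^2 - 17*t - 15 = (t + 1)*(t^2 - 2*t - 15) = (t + 1)*(t + 3)*(t - 5)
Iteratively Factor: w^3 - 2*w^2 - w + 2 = (w - 1)*(w^2 - w - 2) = (w - 1)*(w + 1)*(w - 2)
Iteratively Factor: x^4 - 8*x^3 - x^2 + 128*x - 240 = (x - 4)*(x^3 - 4*x^2 - 17*x + 60) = (x - 4)*(x + 4)*(x^2 - 8*x + 15) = (x - 5)*(x - 4)*(x + 4)*(x - 3)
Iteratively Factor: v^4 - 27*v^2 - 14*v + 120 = (v - 2)*(v^3 + 2*v^2 - 23*v - 60) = (v - 2)*(v + 3)*(v^2 - v - 20) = (v - 5)*(v - 2)*(v + 3)*(v + 4)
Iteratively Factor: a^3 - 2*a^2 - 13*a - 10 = (a - 5)*(a^2 + 3*a + 2) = (a - 5)*(a + 1)*(a + 2)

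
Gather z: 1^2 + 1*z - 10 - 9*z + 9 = -8*z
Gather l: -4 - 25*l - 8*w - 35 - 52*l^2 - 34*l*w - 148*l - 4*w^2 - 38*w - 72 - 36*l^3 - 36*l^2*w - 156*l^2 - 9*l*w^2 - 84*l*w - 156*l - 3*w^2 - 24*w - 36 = -36*l^3 + l^2*(-36*w - 208) + l*(-9*w^2 - 118*w - 329) - 7*w^2 - 70*w - 147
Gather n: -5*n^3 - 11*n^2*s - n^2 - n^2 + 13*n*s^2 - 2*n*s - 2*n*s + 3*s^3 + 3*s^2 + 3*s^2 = -5*n^3 + n^2*(-11*s - 2) + n*(13*s^2 - 4*s) + 3*s^3 + 6*s^2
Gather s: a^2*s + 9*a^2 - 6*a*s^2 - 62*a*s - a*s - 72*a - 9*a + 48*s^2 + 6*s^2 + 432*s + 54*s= 9*a^2 - 81*a + s^2*(54 - 6*a) + s*(a^2 - 63*a + 486)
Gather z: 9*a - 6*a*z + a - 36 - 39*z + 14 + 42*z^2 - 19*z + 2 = 10*a + 42*z^2 + z*(-6*a - 58) - 20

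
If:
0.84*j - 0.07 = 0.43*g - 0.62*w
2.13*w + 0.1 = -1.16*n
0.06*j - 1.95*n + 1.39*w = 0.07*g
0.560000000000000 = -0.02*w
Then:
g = -3506.71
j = -1774.35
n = 51.33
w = -28.00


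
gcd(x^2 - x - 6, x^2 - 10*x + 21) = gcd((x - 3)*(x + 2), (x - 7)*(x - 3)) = x - 3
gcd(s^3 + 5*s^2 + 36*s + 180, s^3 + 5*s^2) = s + 5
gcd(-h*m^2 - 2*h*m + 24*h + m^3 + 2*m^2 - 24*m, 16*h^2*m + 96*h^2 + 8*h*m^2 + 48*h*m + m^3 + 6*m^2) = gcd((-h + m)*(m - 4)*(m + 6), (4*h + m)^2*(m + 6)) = m + 6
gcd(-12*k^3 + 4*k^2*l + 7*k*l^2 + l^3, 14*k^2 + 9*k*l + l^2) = 2*k + l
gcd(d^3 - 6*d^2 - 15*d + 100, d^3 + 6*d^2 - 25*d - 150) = d - 5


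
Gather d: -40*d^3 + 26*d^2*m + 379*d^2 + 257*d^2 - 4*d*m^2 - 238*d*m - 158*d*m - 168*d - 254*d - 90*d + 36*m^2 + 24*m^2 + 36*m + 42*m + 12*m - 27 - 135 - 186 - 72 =-40*d^3 + d^2*(26*m + 636) + d*(-4*m^2 - 396*m - 512) + 60*m^2 + 90*m - 420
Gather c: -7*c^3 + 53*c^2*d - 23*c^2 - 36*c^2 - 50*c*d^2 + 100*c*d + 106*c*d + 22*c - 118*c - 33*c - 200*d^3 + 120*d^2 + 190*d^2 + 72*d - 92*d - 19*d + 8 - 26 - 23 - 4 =-7*c^3 + c^2*(53*d - 59) + c*(-50*d^2 + 206*d - 129) - 200*d^3 + 310*d^2 - 39*d - 45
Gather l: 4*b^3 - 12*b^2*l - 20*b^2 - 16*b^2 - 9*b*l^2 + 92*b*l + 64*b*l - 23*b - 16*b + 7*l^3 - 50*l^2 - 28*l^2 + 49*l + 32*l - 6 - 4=4*b^3 - 36*b^2 - 39*b + 7*l^3 + l^2*(-9*b - 78) + l*(-12*b^2 + 156*b + 81) - 10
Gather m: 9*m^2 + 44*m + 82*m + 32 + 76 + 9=9*m^2 + 126*m + 117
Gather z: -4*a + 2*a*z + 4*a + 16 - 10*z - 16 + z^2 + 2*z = z^2 + z*(2*a - 8)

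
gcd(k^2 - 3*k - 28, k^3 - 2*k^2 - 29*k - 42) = k - 7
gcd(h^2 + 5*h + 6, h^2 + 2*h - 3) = h + 3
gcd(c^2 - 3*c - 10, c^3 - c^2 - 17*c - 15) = c - 5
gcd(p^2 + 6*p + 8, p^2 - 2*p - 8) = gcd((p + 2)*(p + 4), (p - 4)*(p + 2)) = p + 2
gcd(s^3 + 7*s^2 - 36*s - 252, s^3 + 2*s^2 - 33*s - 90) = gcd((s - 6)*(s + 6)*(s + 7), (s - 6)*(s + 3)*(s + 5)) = s - 6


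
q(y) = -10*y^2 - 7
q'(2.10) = -42.00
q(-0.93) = -15.65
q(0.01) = -7.00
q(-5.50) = -309.50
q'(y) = -20*y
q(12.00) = -1447.00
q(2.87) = -89.37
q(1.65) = -34.22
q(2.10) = -51.10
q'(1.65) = -33.00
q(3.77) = -149.13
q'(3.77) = -75.40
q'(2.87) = -57.40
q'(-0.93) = 18.60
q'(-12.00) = 240.00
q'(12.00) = -240.00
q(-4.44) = -204.14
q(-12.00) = -1447.00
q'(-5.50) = 110.00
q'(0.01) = -0.20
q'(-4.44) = 88.80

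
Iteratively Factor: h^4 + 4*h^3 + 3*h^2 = (h + 1)*(h^3 + 3*h^2) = h*(h + 1)*(h^2 + 3*h) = h^2*(h + 1)*(h + 3)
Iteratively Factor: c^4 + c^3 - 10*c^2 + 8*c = (c - 2)*(c^3 + 3*c^2 - 4*c) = (c - 2)*(c + 4)*(c^2 - c) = (c - 2)*(c - 1)*(c + 4)*(c)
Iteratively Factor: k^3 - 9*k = (k + 3)*(k^2 - 3*k) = k*(k + 3)*(k - 3)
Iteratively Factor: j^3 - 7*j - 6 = (j - 3)*(j^2 + 3*j + 2) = (j - 3)*(j + 1)*(j + 2)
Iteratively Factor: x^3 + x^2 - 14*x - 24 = (x + 3)*(x^2 - 2*x - 8) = (x + 2)*(x + 3)*(x - 4)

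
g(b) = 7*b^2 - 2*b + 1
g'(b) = 14*b - 2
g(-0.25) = 1.94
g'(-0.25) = -5.50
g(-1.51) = 19.98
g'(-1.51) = -23.14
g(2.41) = 36.84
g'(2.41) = 31.74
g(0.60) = 2.32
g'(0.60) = 6.40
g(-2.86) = 63.98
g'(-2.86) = -42.04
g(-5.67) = 237.38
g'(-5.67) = -81.38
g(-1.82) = 27.83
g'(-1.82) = -27.48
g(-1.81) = 27.55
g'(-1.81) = -27.34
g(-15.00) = 1606.00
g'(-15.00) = -212.00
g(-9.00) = 586.00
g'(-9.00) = -128.00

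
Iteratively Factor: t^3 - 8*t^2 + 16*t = (t - 4)*(t^2 - 4*t) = t*(t - 4)*(t - 4)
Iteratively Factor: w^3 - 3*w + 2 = (w + 2)*(w^2 - 2*w + 1) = (w - 1)*(w + 2)*(w - 1)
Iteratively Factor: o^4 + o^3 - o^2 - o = (o + 1)*(o^3 - o) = o*(o + 1)*(o^2 - 1) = o*(o + 1)^2*(o - 1)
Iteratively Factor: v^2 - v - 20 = (v - 5)*(v + 4)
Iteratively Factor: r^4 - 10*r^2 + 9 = (r - 1)*(r^3 + r^2 - 9*r - 9) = (r - 1)*(r + 3)*(r^2 - 2*r - 3) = (r - 1)*(r + 1)*(r + 3)*(r - 3)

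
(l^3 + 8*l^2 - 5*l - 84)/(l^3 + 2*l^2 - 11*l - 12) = (l + 7)/(l + 1)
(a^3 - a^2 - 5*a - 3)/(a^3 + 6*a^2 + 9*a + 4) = (a - 3)/(a + 4)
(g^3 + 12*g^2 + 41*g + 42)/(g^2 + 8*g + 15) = (g^2 + 9*g + 14)/(g + 5)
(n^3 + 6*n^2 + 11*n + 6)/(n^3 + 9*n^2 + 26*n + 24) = (n + 1)/(n + 4)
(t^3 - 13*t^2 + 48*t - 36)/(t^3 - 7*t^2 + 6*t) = (t - 6)/t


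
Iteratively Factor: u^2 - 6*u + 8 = (u - 2)*(u - 4)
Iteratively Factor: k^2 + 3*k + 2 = (k + 2)*(k + 1)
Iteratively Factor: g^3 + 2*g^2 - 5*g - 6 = (g - 2)*(g^2 + 4*g + 3) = (g - 2)*(g + 3)*(g + 1)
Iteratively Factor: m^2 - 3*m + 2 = (m - 2)*(m - 1)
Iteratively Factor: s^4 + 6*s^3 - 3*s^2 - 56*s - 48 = (s + 4)*(s^3 + 2*s^2 - 11*s - 12) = (s + 4)^2*(s^2 - 2*s - 3) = (s - 3)*(s + 4)^2*(s + 1)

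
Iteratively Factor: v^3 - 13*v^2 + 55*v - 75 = (v - 5)*(v^2 - 8*v + 15) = (v - 5)*(v - 3)*(v - 5)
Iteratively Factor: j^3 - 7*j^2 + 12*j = (j)*(j^2 - 7*j + 12) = j*(j - 3)*(j - 4)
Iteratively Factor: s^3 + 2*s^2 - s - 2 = (s + 2)*(s^2 - 1) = (s + 1)*(s + 2)*(s - 1)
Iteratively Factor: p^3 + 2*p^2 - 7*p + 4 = (p - 1)*(p^2 + 3*p - 4) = (p - 1)*(p + 4)*(p - 1)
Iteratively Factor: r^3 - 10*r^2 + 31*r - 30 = (r - 2)*(r^2 - 8*r + 15) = (r - 3)*(r - 2)*(r - 5)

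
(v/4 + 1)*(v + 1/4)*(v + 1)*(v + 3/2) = v^4/4 + 27*v^3/16 + 105*v^2/32 + 71*v/32 + 3/8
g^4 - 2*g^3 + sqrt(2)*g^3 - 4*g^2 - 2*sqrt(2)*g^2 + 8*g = g*(g - 2)*(g - sqrt(2))*(g + 2*sqrt(2))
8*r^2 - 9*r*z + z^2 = (-8*r + z)*(-r + z)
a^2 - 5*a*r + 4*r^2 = (a - 4*r)*(a - r)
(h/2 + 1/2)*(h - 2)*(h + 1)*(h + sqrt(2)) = h^4/2 + sqrt(2)*h^3/2 - 3*h^2/2 - 3*sqrt(2)*h/2 - h - sqrt(2)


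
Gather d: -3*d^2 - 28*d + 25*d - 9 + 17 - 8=-3*d^2 - 3*d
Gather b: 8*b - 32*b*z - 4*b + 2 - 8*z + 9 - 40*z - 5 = b*(4 - 32*z) - 48*z + 6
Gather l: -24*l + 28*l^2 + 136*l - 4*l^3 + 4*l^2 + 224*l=-4*l^3 + 32*l^2 + 336*l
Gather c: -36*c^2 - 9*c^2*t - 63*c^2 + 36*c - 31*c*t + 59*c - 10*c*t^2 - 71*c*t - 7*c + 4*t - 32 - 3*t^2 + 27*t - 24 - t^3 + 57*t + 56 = c^2*(-9*t - 99) + c*(-10*t^2 - 102*t + 88) - t^3 - 3*t^2 + 88*t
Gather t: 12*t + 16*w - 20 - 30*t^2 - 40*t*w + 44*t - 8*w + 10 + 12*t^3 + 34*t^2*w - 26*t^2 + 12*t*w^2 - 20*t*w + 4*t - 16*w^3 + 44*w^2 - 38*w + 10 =12*t^3 + t^2*(34*w - 56) + t*(12*w^2 - 60*w + 60) - 16*w^3 + 44*w^2 - 30*w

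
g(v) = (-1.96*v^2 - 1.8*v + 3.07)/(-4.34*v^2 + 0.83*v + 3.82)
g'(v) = (-3.92*v - 1.8)/(-4.34*v^2 + 0.83*v + 3.82) + (8.68*v - 0.83)*(-1.96*v^2 - 1.8*v + 3.07)/(-4.34*v^2 + 0.83*v + 3.82)^2 = (-9.4388*v^2 + 11.6732*v - 9.4241)/(18.8356*v^4 - 7.2044*v^3 - 32.4687*v^2 + 6.3412*v + 14.5924)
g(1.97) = 0.71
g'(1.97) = -0.18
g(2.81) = 0.62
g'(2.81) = -0.06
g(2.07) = 0.69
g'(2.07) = -0.15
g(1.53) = 0.84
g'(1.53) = -0.53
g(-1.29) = -0.48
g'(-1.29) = -2.01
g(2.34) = 0.66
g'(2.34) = -0.10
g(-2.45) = 0.18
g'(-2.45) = -0.16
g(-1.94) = 0.06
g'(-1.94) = -0.34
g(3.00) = 0.61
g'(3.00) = -0.06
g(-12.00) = 0.41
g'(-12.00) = -0.00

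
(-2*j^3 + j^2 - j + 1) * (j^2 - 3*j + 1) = -2*j^5 + 7*j^4 - 6*j^3 + 5*j^2 - 4*j + 1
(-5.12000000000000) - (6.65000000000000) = -11.7700000000000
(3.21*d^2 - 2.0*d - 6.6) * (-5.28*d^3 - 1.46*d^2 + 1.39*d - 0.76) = -16.9488*d^5 + 5.8734*d^4 + 42.2299*d^3 + 4.4164*d^2 - 7.654*d + 5.016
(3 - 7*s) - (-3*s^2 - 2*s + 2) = 3*s^2 - 5*s + 1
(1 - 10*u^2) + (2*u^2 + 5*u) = -8*u^2 + 5*u + 1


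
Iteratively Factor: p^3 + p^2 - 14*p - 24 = (p - 4)*(p^2 + 5*p + 6) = (p - 4)*(p + 3)*(p + 2)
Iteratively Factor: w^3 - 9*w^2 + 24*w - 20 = (w - 2)*(w^2 - 7*w + 10) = (w - 5)*(w - 2)*(w - 2)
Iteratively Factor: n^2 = (n)*(n)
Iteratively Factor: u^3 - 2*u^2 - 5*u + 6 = (u - 3)*(u^2 + u - 2) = (u - 3)*(u + 2)*(u - 1)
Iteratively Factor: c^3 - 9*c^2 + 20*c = (c - 4)*(c^2 - 5*c) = c*(c - 4)*(c - 5)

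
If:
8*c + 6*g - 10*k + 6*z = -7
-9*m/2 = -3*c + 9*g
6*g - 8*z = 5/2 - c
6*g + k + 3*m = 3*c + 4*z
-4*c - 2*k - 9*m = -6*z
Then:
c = 101/114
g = 106/171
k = 221/114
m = -37/57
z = 5/19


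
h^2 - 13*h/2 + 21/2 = (h - 7/2)*(h - 3)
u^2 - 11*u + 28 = (u - 7)*(u - 4)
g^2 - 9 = (g - 3)*(g + 3)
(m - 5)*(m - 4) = m^2 - 9*m + 20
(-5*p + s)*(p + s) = -5*p^2 - 4*p*s + s^2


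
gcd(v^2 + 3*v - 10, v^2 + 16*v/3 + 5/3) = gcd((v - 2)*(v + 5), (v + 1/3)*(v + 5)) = v + 5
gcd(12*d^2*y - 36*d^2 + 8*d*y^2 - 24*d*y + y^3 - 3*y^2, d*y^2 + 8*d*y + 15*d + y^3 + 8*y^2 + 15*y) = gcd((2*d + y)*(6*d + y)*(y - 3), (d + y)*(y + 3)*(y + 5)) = 1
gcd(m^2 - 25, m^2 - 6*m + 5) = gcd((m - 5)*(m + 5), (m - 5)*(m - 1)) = m - 5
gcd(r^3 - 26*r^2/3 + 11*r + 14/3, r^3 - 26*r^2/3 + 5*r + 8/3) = r + 1/3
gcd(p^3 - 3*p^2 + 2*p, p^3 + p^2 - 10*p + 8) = p^2 - 3*p + 2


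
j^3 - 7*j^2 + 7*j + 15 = (j - 5)*(j - 3)*(j + 1)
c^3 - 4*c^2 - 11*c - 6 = (c - 6)*(c + 1)^2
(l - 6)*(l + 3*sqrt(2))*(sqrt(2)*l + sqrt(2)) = sqrt(2)*l^3 - 5*sqrt(2)*l^2 + 6*l^2 - 30*l - 6*sqrt(2)*l - 36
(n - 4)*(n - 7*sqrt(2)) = n^2 - 7*sqrt(2)*n - 4*n + 28*sqrt(2)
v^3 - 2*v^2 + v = v*(v - 1)^2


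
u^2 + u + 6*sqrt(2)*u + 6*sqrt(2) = (u + 1)*(u + 6*sqrt(2))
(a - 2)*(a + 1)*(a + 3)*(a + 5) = a^4 + 7*a^3 + 5*a^2 - 31*a - 30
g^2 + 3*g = g*(g + 3)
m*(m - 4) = m^2 - 4*m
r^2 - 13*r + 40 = (r - 8)*(r - 5)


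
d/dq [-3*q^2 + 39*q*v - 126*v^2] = -6*q + 39*v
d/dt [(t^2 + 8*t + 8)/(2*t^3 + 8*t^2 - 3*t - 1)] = (-2*t^4 - 32*t^3 - 115*t^2 - 130*t + 16)/(4*t^6 + 32*t^5 + 52*t^4 - 52*t^3 - 7*t^2 + 6*t + 1)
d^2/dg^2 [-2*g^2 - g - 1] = -4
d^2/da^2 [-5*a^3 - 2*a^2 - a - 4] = -30*a - 4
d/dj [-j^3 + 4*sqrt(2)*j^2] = j*(-3*j + 8*sqrt(2))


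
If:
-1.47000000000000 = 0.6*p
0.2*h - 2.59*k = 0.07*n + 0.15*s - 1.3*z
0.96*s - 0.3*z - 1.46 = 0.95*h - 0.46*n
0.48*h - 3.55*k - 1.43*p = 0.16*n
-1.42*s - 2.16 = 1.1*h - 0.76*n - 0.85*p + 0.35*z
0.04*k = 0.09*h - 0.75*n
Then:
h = -3.27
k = 0.56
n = -0.42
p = -2.45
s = -1.05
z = 1.48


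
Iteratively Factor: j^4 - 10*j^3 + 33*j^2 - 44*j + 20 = (j - 2)*(j^3 - 8*j^2 + 17*j - 10) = (j - 2)*(j - 1)*(j^2 - 7*j + 10) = (j - 2)^2*(j - 1)*(j - 5)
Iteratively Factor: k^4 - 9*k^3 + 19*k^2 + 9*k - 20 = (k - 1)*(k^3 - 8*k^2 + 11*k + 20) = (k - 4)*(k - 1)*(k^2 - 4*k - 5) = (k - 4)*(k - 1)*(k + 1)*(k - 5)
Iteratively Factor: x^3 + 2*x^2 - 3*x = (x + 3)*(x^2 - x) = x*(x + 3)*(x - 1)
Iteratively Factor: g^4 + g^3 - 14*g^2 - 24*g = (g)*(g^3 + g^2 - 14*g - 24) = g*(g + 2)*(g^2 - g - 12) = g*(g - 4)*(g + 2)*(g + 3)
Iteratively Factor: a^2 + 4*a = (a + 4)*(a)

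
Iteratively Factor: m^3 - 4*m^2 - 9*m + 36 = (m + 3)*(m^2 - 7*m + 12) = (m - 4)*(m + 3)*(m - 3)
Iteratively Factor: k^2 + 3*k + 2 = (k + 2)*(k + 1)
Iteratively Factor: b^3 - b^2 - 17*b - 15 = (b + 1)*(b^2 - 2*b - 15) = (b - 5)*(b + 1)*(b + 3)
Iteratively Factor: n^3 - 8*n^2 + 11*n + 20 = (n - 5)*(n^2 - 3*n - 4) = (n - 5)*(n + 1)*(n - 4)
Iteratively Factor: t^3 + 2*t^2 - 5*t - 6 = (t + 3)*(t^2 - t - 2) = (t + 1)*(t + 3)*(t - 2)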